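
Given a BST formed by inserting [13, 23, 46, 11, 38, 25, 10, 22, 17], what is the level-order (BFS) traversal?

Tree insertion order: [13, 23, 46, 11, 38, 25, 10, 22, 17]
Tree (level-order array): [13, 11, 23, 10, None, 22, 46, None, None, 17, None, 38, None, None, None, 25]
BFS from the root, enqueuing left then right child of each popped node:
  queue [13] -> pop 13, enqueue [11, 23], visited so far: [13]
  queue [11, 23] -> pop 11, enqueue [10], visited so far: [13, 11]
  queue [23, 10] -> pop 23, enqueue [22, 46], visited so far: [13, 11, 23]
  queue [10, 22, 46] -> pop 10, enqueue [none], visited so far: [13, 11, 23, 10]
  queue [22, 46] -> pop 22, enqueue [17], visited so far: [13, 11, 23, 10, 22]
  queue [46, 17] -> pop 46, enqueue [38], visited so far: [13, 11, 23, 10, 22, 46]
  queue [17, 38] -> pop 17, enqueue [none], visited so far: [13, 11, 23, 10, 22, 46, 17]
  queue [38] -> pop 38, enqueue [25], visited so far: [13, 11, 23, 10, 22, 46, 17, 38]
  queue [25] -> pop 25, enqueue [none], visited so far: [13, 11, 23, 10, 22, 46, 17, 38, 25]
Result: [13, 11, 23, 10, 22, 46, 17, 38, 25]


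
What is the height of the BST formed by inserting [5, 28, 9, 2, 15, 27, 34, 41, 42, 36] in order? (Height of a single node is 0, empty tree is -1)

Insertion order: [5, 28, 9, 2, 15, 27, 34, 41, 42, 36]
Tree (level-order array): [5, 2, 28, None, None, 9, 34, None, 15, None, 41, None, 27, 36, 42]
Compute height bottom-up (empty subtree = -1):
  height(2) = 1 + max(-1, -1) = 0
  height(27) = 1 + max(-1, -1) = 0
  height(15) = 1 + max(-1, 0) = 1
  height(9) = 1 + max(-1, 1) = 2
  height(36) = 1 + max(-1, -1) = 0
  height(42) = 1 + max(-1, -1) = 0
  height(41) = 1 + max(0, 0) = 1
  height(34) = 1 + max(-1, 1) = 2
  height(28) = 1 + max(2, 2) = 3
  height(5) = 1 + max(0, 3) = 4
Height = 4


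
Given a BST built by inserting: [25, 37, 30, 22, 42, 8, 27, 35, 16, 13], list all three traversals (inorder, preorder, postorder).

Tree insertion order: [25, 37, 30, 22, 42, 8, 27, 35, 16, 13]
Tree (level-order array): [25, 22, 37, 8, None, 30, 42, None, 16, 27, 35, None, None, 13]
Inorder (L, root, R): [8, 13, 16, 22, 25, 27, 30, 35, 37, 42]
Preorder (root, L, R): [25, 22, 8, 16, 13, 37, 30, 27, 35, 42]
Postorder (L, R, root): [13, 16, 8, 22, 27, 35, 30, 42, 37, 25]


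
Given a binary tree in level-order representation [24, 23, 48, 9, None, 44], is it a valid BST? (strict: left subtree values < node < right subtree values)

Level-order array: [24, 23, 48, 9, None, 44]
Validate using subtree bounds (lo, hi): at each node, require lo < value < hi,
then recurse left with hi=value and right with lo=value.
Preorder trace (stopping at first violation):
  at node 24 with bounds (-inf, +inf): OK
  at node 23 with bounds (-inf, 24): OK
  at node 9 with bounds (-inf, 23): OK
  at node 48 with bounds (24, +inf): OK
  at node 44 with bounds (24, 48): OK
No violation found at any node.
Result: Valid BST


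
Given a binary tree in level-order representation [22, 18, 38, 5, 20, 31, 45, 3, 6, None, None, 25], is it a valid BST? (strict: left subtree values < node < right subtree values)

Level-order array: [22, 18, 38, 5, 20, 31, 45, 3, 6, None, None, 25]
Validate using subtree bounds (lo, hi): at each node, require lo < value < hi,
then recurse left with hi=value and right with lo=value.
Preorder trace (stopping at first violation):
  at node 22 with bounds (-inf, +inf): OK
  at node 18 with bounds (-inf, 22): OK
  at node 5 with bounds (-inf, 18): OK
  at node 3 with bounds (-inf, 5): OK
  at node 6 with bounds (5, 18): OK
  at node 20 with bounds (18, 22): OK
  at node 38 with bounds (22, +inf): OK
  at node 31 with bounds (22, 38): OK
  at node 25 with bounds (22, 31): OK
  at node 45 with bounds (38, +inf): OK
No violation found at any node.
Result: Valid BST


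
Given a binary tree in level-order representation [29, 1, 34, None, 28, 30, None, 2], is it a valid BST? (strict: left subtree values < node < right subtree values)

Level-order array: [29, 1, 34, None, 28, 30, None, 2]
Validate using subtree bounds (lo, hi): at each node, require lo < value < hi,
then recurse left with hi=value and right with lo=value.
Preorder trace (stopping at first violation):
  at node 29 with bounds (-inf, +inf): OK
  at node 1 with bounds (-inf, 29): OK
  at node 28 with bounds (1, 29): OK
  at node 2 with bounds (1, 28): OK
  at node 34 with bounds (29, +inf): OK
  at node 30 with bounds (29, 34): OK
No violation found at any node.
Result: Valid BST


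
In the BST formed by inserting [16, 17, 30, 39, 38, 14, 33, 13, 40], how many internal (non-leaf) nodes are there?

Tree built from: [16, 17, 30, 39, 38, 14, 33, 13, 40]
Tree (level-order array): [16, 14, 17, 13, None, None, 30, None, None, None, 39, 38, 40, 33]
Rule: An internal node has at least one child.
Per-node child counts:
  node 16: 2 child(ren)
  node 14: 1 child(ren)
  node 13: 0 child(ren)
  node 17: 1 child(ren)
  node 30: 1 child(ren)
  node 39: 2 child(ren)
  node 38: 1 child(ren)
  node 33: 0 child(ren)
  node 40: 0 child(ren)
Matching nodes: [16, 14, 17, 30, 39, 38]
Count of internal (non-leaf) nodes: 6


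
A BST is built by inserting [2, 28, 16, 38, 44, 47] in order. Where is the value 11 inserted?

Starting tree (level order): [2, None, 28, 16, 38, None, None, None, 44, None, 47]
Insertion path: 2 -> 28 -> 16
Result: insert 11 as left child of 16
Final tree (level order): [2, None, 28, 16, 38, 11, None, None, 44, None, None, None, 47]


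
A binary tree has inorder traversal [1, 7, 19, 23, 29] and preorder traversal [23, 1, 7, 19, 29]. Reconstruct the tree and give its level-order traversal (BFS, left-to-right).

Inorder:  [1, 7, 19, 23, 29]
Preorder: [23, 1, 7, 19, 29]
Algorithm: preorder visits root first, so consume preorder in order;
for each root, split the current inorder slice at that value into
left-subtree inorder and right-subtree inorder, then recurse.
Recursive splits:
  root=23; inorder splits into left=[1, 7, 19], right=[29]
  root=1; inorder splits into left=[], right=[7, 19]
  root=7; inorder splits into left=[], right=[19]
  root=19; inorder splits into left=[], right=[]
  root=29; inorder splits into left=[], right=[]
Reconstructed level-order: [23, 1, 29, 7, 19]


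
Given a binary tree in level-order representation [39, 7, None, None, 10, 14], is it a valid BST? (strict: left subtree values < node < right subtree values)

Level-order array: [39, 7, None, None, 10, 14]
Validate using subtree bounds (lo, hi): at each node, require lo < value < hi,
then recurse left with hi=value and right with lo=value.
Preorder trace (stopping at first violation):
  at node 39 with bounds (-inf, +inf): OK
  at node 7 with bounds (-inf, 39): OK
  at node 10 with bounds (7, 39): OK
  at node 14 with bounds (7, 10): VIOLATION
Node 14 violates its bound: not (7 < 14 < 10).
Result: Not a valid BST


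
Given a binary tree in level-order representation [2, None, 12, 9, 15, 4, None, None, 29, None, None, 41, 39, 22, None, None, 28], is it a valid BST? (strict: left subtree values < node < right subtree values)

Level-order array: [2, None, 12, 9, 15, 4, None, None, 29, None, None, 41, 39, 22, None, None, 28]
Validate using subtree bounds (lo, hi): at each node, require lo < value < hi,
then recurse left with hi=value and right with lo=value.
Preorder trace (stopping at first violation):
  at node 2 with bounds (-inf, +inf): OK
  at node 12 with bounds (2, +inf): OK
  at node 9 with bounds (2, 12): OK
  at node 4 with bounds (2, 9): OK
  at node 15 with bounds (12, +inf): OK
  at node 29 with bounds (15, +inf): OK
  at node 41 with bounds (15, 29): VIOLATION
Node 41 violates its bound: not (15 < 41 < 29).
Result: Not a valid BST


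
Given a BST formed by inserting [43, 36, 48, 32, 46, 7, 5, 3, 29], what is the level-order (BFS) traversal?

Tree insertion order: [43, 36, 48, 32, 46, 7, 5, 3, 29]
Tree (level-order array): [43, 36, 48, 32, None, 46, None, 7, None, None, None, 5, 29, 3]
BFS from the root, enqueuing left then right child of each popped node:
  queue [43] -> pop 43, enqueue [36, 48], visited so far: [43]
  queue [36, 48] -> pop 36, enqueue [32], visited so far: [43, 36]
  queue [48, 32] -> pop 48, enqueue [46], visited so far: [43, 36, 48]
  queue [32, 46] -> pop 32, enqueue [7], visited so far: [43, 36, 48, 32]
  queue [46, 7] -> pop 46, enqueue [none], visited so far: [43, 36, 48, 32, 46]
  queue [7] -> pop 7, enqueue [5, 29], visited so far: [43, 36, 48, 32, 46, 7]
  queue [5, 29] -> pop 5, enqueue [3], visited so far: [43, 36, 48, 32, 46, 7, 5]
  queue [29, 3] -> pop 29, enqueue [none], visited so far: [43, 36, 48, 32, 46, 7, 5, 29]
  queue [3] -> pop 3, enqueue [none], visited so far: [43, 36, 48, 32, 46, 7, 5, 29, 3]
Result: [43, 36, 48, 32, 46, 7, 5, 29, 3]


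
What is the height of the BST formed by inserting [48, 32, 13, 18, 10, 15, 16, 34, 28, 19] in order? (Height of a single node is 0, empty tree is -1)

Insertion order: [48, 32, 13, 18, 10, 15, 16, 34, 28, 19]
Tree (level-order array): [48, 32, None, 13, 34, 10, 18, None, None, None, None, 15, 28, None, 16, 19]
Compute height bottom-up (empty subtree = -1):
  height(10) = 1 + max(-1, -1) = 0
  height(16) = 1 + max(-1, -1) = 0
  height(15) = 1 + max(-1, 0) = 1
  height(19) = 1 + max(-1, -1) = 0
  height(28) = 1 + max(0, -1) = 1
  height(18) = 1 + max(1, 1) = 2
  height(13) = 1 + max(0, 2) = 3
  height(34) = 1 + max(-1, -1) = 0
  height(32) = 1 + max(3, 0) = 4
  height(48) = 1 + max(4, -1) = 5
Height = 5


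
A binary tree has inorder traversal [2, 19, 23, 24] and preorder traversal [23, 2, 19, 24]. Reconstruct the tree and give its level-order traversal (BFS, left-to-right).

Inorder:  [2, 19, 23, 24]
Preorder: [23, 2, 19, 24]
Algorithm: preorder visits root first, so consume preorder in order;
for each root, split the current inorder slice at that value into
left-subtree inorder and right-subtree inorder, then recurse.
Recursive splits:
  root=23; inorder splits into left=[2, 19], right=[24]
  root=2; inorder splits into left=[], right=[19]
  root=19; inorder splits into left=[], right=[]
  root=24; inorder splits into left=[], right=[]
Reconstructed level-order: [23, 2, 24, 19]


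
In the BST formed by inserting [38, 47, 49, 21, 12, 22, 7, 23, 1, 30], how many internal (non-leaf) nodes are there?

Tree built from: [38, 47, 49, 21, 12, 22, 7, 23, 1, 30]
Tree (level-order array): [38, 21, 47, 12, 22, None, 49, 7, None, None, 23, None, None, 1, None, None, 30]
Rule: An internal node has at least one child.
Per-node child counts:
  node 38: 2 child(ren)
  node 21: 2 child(ren)
  node 12: 1 child(ren)
  node 7: 1 child(ren)
  node 1: 0 child(ren)
  node 22: 1 child(ren)
  node 23: 1 child(ren)
  node 30: 0 child(ren)
  node 47: 1 child(ren)
  node 49: 0 child(ren)
Matching nodes: [38, 21, 12, 7, 22, 23, 47]
Count of internal (non-leaf) nodes: 7


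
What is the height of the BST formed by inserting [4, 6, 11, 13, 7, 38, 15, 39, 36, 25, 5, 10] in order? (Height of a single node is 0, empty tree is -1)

Insertion order: [4, 6, 11, 13, 7, 38, 15, 39, 36, 25, 5, 10]
Tree (level-order array): [4, None, 6, 5, 11, None, None, 7, 13, None, 10, None, 38, None, None, 15, 39, None, 36, None, None, 25]
Compute height bottom-up (empty subtree = -1):
  height(5) = 1 + max(-1, -1) = 0
  height(10) = 1 + max(-1, -1) = 0
  height(7) = 1 + max(-1, 0) = 1
  height(25) = 1 + max(-1, -1) = 0
  height(36) = 1 + max(0, -1) = 1
  height(15) = 1 + max(-1, 1) = 2
  height(39) = 1 + max(-1, -1) = 0
  height(38) = 1 + max(2, 0) = 3
  height(13) = 1 + max(-1, 3) = 4
  height(11) = 1 + max(1, 4) = 5
  height(6) = 1 + max(0, 5) = 6
  height(4) = 1 + max(-1, 6) = 7
Height = 7


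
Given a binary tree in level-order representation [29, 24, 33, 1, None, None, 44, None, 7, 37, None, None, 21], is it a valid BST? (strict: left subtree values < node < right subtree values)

Level-order array: [29, 24, 33, 1, None, None, 44, None, 7, 37, None, None, 21]
Validate using subtree bounds (lo, hi): at each node, require lo < value < hi,
then recurse left with hi=value and right with lo=value.
Preorder trace (stopping at first violation):
  at node 29 with bounds (-inf, +inf): OK
  at node 24 with bounds (-inf, 29): OK
  at node 1 with bounds (-inf, 24): OK
  at node 7 with bounds (1, 24): OK
  at node 21 with bounds (7, 24): OK
  at node 33 with bounds (29, +inf): OK
  at node 44 with bounds (33, +inf): OK
  at node 37 with bounds (33, 44): OK
No violation found at any node.
Result: Valid BST


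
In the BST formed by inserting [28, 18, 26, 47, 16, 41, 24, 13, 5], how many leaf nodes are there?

Tree built from: [28, 18, 26, 47, 16, 41, 24, 13, 5]
Tree (level-order array): [28, 18, 47, 16, 26, 41, None, 13, None, 24, None, None, None, 5]
Rule: A leaf has 0 children.
Per-node child counts:
  node 28: 2 child(ren)
  node 18: 2 child(ren)
  node 16: 1 child(ren)
  node 13: 1 child(ren)
  node 5: 0 child(ren)
  node 26: 1 child(ren)
  node 24: 0 child(ren)
  node 47: 1 child(ren)
  node 41: 0 child(ren)
Matching nodes: [5, 24, 41]
Count of leaf nodes: 3


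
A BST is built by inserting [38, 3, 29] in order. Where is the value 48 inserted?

Starting tree (level order): [38, 3, None, None, 29]
Insertion path: 38
Result: insert 48 as right child of 38
Final tree (level order): [38, 3, 48, None, 29]


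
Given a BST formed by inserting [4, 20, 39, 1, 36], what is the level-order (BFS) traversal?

Tree insertion order: [4, 20, 39, 1, 36]
Tree (level-order array): [4, 1, 20, None, None, None, 39, 36]
BFS from the root, enqueuing left then right child of each popped node:
  queue [4] -> pop 4, enqueue [1, 20], visited so far: [4]
  queue [1, 20] -> pop 1, enqueue [none], visited so far: [4, 1]
  queue [20] -> pop 20, enqueue [39], visited so far: [4, 1, 20]
  queue [39] -> pop 39, enqueue [36], visited so far: [4, 1, 20, 39]
  queue [36] -> pop 36, enqueue [none], visited so far: [4, 1, 20, 39, 36]
Result: [4, 1, 20, 39, 36]


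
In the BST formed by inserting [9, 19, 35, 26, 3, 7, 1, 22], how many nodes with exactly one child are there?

Tree built from: [9, 19, 35, 26, 3, 7, 1, 22]
Tree (level-order array): [9, 3, 19, 1, 7, None, 35, None, None, None, None, 26, None, 22]
Rule: These are nodes with exactly 1 non-null child.
Per-node child counts:
  node 9: 2 child(ren)
  node 3: 2 child(ren)
  node 1: 0 child(ren)
  node 7: 0 child(ren)
  node 19: 1 child(ren)
  node 35: 1 child(ren)
  node 26: 1 child(ren)
  node 22: 0 child(ren)
Matching nodes: [19, 35, 26]
Count of nodes with exactly one child: 3


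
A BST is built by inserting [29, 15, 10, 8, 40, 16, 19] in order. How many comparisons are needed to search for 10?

Search path for 10: 29 -> 15 -> 10
Found: True
Comparisons: 3


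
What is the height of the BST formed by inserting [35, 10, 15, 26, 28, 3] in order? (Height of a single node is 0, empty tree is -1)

Insertion order: [35, 10, 15, 26, 28, 3]
Tree (level-order array): [35, 10, None, 3, 15, None, None, None, 26, None, 28]
Compute height bottom-up (empty subtree = -1):
  height(3) = 1 + max(-1, -1) = 0
  height(28) = 1 + max(-1, -1) = 0
  height(26) = 1 + max(-1, 0) = 1
  height(15) = 1 + max(-1, 1) = 2
  height(10) = 1 + max(0, 2) = 3
  height(35) = 1 + max(3, -1) = 4
Height = 4


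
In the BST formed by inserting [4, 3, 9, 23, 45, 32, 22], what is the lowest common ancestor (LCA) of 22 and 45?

Tree insertion order: [4, 3, 9, 23, 45, 32, 22]
Tree (level-order array): [4, 3, 9, None, None, None, 23, 22, 45, None, None, 32]
In a BST, the LCA of p=22, q=45 is the first node v on the
root-to-leaf path with p <= v <= q (go left if both < v, right if both > v).
Walk from root:
  at 4: both 22 and 45 > 4, go right
  at 9: both 22 and 45 > 9, go right
  at 23: 22 <= 23 <= 45, this is the LCA
LCA = 23


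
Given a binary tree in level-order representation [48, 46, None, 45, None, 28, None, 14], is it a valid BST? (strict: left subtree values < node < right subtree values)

Level-order array: [48, 46, None, 45, None, 28, None, 14]
Validate using subtree bounds (lo, hi): at each node, require lo < value < hi,
then recurse left with hi=value and right with lo=value.
Preorder trace (stopping at first violation):
  at node 48 with bounds (-inf, +inf): OK
  at node 46 with bounds (-inf, 48): OK
  at node 45 with bounds (-inf, 46): OK
  at node 28 with bounds (-inf, 45): OK
  at node 14 with bounds (-inf, 28): OK
No violation found at any node.
Result: Valid BST


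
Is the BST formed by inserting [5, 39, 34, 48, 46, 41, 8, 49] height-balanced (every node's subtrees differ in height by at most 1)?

Tree (level-order array): [5, None, 39, 34, 48, 8, None, 46, 49, None, None, 41]
Definition: a tree is height-balanced if, at every node, |h(left) - h(right)| <= 1 (empty subtree has height -1).
Bottom-up per-node check:
  node 8: h_left=-1, h_right=-1, diff=0 [OK], height=0
  node 34: h_left=0, h_right=-1, diff=1 [OK], height=1
  node 41: h_left=-1, h_right=-1, diff=0 [OK], height=0
  node 46: h_left=0, h_right=-1, diff=1 [OK], height=1
  node 49: h_left=-1, h_right=-1, diff=0 [OK], height=0
  node 48: h_left=1, h_right=0, diff=1 [OK], height=2
  node 39: h_left=1, h_right=2, diff=1 [OK], height=3
  node 5: h_left=-1, h_right=3, diff=4 [FAIL (|-1-3|=4 > 1)], height=4
Node 5 violates the condition: |-1 - 3| = 4 > 1.
Result: Not balanced


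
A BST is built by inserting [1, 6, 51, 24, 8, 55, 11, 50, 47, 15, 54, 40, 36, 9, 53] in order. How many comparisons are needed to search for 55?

Search path for 55: 1 -> 6 -> 51 -> 55
Found: True
Comparisons: 4


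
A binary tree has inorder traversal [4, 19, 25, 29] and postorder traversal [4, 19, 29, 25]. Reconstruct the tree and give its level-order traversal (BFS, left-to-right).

Inorder:   [4, 19, 25, 29]
Postorder: [4, 19, 29, 25]
Algorithm: postorder visits root last, so walk postorder right-to-left;
each value is the root of the current inorder slice — split it at that
value, recurse on the right subtree first, then the left.
Recursive splits:
  root=25; inorder splits into left=[4, 19], right=[29]
  root=29; inorder splits into left=[], right=[]
  root=19; inorder splits into left=[4], right=[]
  root=4; inorder splits into left=[], right=[]
Reconstructed level-order: [25, 19, 29, 4]


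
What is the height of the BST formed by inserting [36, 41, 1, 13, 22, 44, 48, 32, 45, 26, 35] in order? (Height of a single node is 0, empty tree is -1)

Insertion order: [36, 41, 1, 13, 22, 44, 48, 32, 45, 26, 35]
Tree (level-order array): [36, 1, 41, None, 13, None, 44, None, 22, None, 48, None, 32, 45, None, 26, 35]
Compute height bottom-up (empty subtree = -1):
  height(26) = 1 + max(-1, -1) = 0
  height(35) = 1 + max(-1, -1) = 0
  height(32) = 1 + max(0, 0) = 1
  height(22) = 1 + max(-1, 1) = 2
  height(13) = 1 + max(-1, 2) = 3
  height(1) = 1 + max(-1, 3) = 4
  height(45) = 1 + max(-1, -1) = 0
  height(48) = 1 + max(0, -1) = 1
  height(44) = 1 + max(-1, 1) = 2
  height(41) = 1 + max(-1, 2) = 3
  height(36) = 1 + max(4, 3) = 5
Height = 5


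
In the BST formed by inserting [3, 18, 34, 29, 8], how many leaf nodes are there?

Tree built from: [3, 18, 34, 29, 8]
Tree (level-order array): [3, None, 18, 8, 34, None, None, 29]
Rule: A leaf has 0 children.
Per-node child counts:
  node 3: 1 child(ren)
  node 18: 2 child(ren)
  node 8: 0 child(ren)
  node 34: 1 child(ren)
  node 29: 0 child(ren)
Matching nodes: [8, 29]
Count of leaf nodes: 2


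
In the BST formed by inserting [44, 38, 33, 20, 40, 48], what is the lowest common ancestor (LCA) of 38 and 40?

Tree insertion order: [44, 38, 33, 20, 40, 48]
Tree (level-order array): [44, 38, 48, 33, 40, None, None, 20]
In a BST, the LCA of p=38, q=40 is the first node v on the
root-to-leaf path with p <= v <= q (go left if both < v, right if both > v).
Walk from root:
  at 44: both 38 and 40 < 44, go left
  at 38: 38 <= 38 <= 40, this is the LCA
LCA = 38


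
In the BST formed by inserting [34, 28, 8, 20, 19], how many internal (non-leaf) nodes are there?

Tree built from: [34, 28, 8, 20, 19]
Tree (level-order array): [34, 28, None, 8, None, None, 20, 19]
Rule: An internal node has at least one child.
Per-node child counts:
  node 34: 1 child(ren)
  node 28: 1 child(ren)
  node 8: 1 child(ren)
  node 20: 1 child(ren)
  node 19: 0 child(ren)
Matching nodes: [34, 28, 8, 20]
Count of internal (non-leaf) nodes: 4


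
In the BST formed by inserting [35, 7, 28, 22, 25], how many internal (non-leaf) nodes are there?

Tree built from: [35, 7, 28, 22, 25]
Tree (level-order array): [35, 7, None, None, 28, 22, None, None, 25]
Rule: An internal node has at least one child.
Per-node child counts:
  node 35: 1 child(ren)
  node 7: 1 child(ren)
  node 28: 1 child(ren)
  node 22: 1 child(ren)
  node 25: 0 child(ren)
Matching nodes: [35, 7, 28, 22]
Count of internal (non-leaf) nodes: 4


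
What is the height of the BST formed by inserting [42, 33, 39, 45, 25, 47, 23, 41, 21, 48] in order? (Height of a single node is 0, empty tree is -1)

Insertion order: [42, 33, 39, 45, 25, 47, 23, 41, 21, 48]
Tree (level-order array): [42, 33, 45, 25, 39, None, 47, 23, None, None, 41, None, 48, 21]
Compute height bottom-up (empty subtree = -1):
  height(21) = 1 + max(-1, -1) = 0
  height(23) = 1 + max(0, -1) = 1
  height(25) = 1 + max(1, -1) = 2
  height(41) = 1 + max(-1, -1) = 0
  height(39) = 1 + max(-1, 0) = 1
  height(33) = 1 + max(2, 1) = 3
  height(48) = 1 + max(-1, -1) = 0
  height(47) = 1 + max(-1, 0) = 1
  height(45) = 1 + max(-1, 1) = 2
  height(42) = 1 + max(3, 2) = 4
Height = 4


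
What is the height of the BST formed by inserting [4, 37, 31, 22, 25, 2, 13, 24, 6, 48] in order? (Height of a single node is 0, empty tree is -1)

Insertion order: [4, 37, 31, 22, 25, 2, 13, 24, 6, 48]
Tree (level-order array): [4, 2, 37, None, None, 31, 48, 22, None, None, None, 13, 25, 6, None, 24]
Compute height bottom-up (empty subtree = -1):
  height(2) = 1 + max(-1, -1) = 0
  height(6) = 1 + max(-1, -1) = 0
  height(13) = 1 + max(0, -1) = 1
  height(24) = 1 + max(-1, -1) = 0
  height(25) = 1 + max(0, -1) = 1
  height(22) = 1 + max(1, 1) = 2
  height(31) = 1 + max(2, -1) = 3
  height(48) = 1 + max(-1, -1) = 0
  height(37) = 1 + max(3, 0) = 4
  height(4) = 1 + max(0, 4) = 5
Height = 5


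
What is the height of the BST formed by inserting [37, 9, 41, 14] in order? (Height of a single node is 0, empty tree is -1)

Insertion order: [37, 9, 41, 14]
Tree (level-order array): [37, 9, 41, None, 14]
Compute height bottom-up (empty subtree = -1):
  height(14) = 1 + max(-1, -1) = 0
  height(9) = 1 + max(-1, 0) = 1
  height(41) = 1 + max(-1, -1) = 0
  height(37) = 1 + max(1, 0) = 2
Height = 2


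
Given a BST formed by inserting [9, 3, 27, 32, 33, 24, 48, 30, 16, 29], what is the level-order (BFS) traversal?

Tree insertion order: [9, 3, 27, 32, 33, 24, 48, 30, 16, 29]
Tree (level-order array): [9, 3, 27, None, None, 24, 32, 16, None, 30, 33, None, None, 29, None, None, 48]
BFS from the root, enqueuing left then right child of each popped node:
  queue [9] -> pop 9, enqueue [3, 27], visited so far: [9]
  queue [3, 27] -> pop 3, enqueue [none], visited so far: [9, 3]
  queue [27] -> pop 27, enqueue [24, 32], visited so far: [9, 3, 27]
  queue [24, 32] -> pop 24, enqueue [16], visited so far: [9, 3, 27, 24]
  queue [32, 16] -> pop 32, enqueue [30, 33], visited so far: [9, 3, 27, 24, 32]
  queue [16, 30, 33] -> pop 16, enqueue [none], visited so far: [9, 3, 27, 24, 32, 16]
  queue [30, 33] -> pop 30, enqueue [29], visited so far: [9, 3, 27, 24, 32, 16, 30]
  queue [33, 29] -> pop 33, enqueue [48], visited so far: [9, 3, 27, 24, 32, 16, 30, 33]
  queue [29, 48] -> pop 29, enqueue [none], visited so far: [9, 3, 27, 24, 32, 16, 30, 33, 29]
  queue [48] -> pop 48, enqueue [none], visited so far: [9, 3, 27, 24, 32, 16, 30, 33, 29, 48]
Result: [9, 3, 27, 24, 32, 16, 30, 33, 29, 48]


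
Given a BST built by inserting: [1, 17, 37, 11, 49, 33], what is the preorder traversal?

Tree insertion order: [1, 17, 37, 11, 49, 33]
Tree (level-order array): [1, None, 17, 11, 37, None, None, 33, 49]
Preorder traversal: [1, 17, 11, 37, 33, 49]


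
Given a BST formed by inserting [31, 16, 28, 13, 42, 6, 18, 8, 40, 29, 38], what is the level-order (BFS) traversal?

Tree insertion order: [31, 16, 28, 13, 42, 6, 18, 8, 40, 29, 38]
Tree (level-order array): [31, 16, 42, 13, 28, 40, None, 6, None, 18, 29, 38, None, None, 8]
BFS from the root, enqueuing left then right child of each popped node:
  queue [31] -> pop 31, enqueue [16, 42], visited so far: [31]
  queue [16, 42] -> pop 16, enqueue [13, 28], visited so far: [31, 16]
  queue [42, 13, 28] -> pop 42, enqueue [40], visited so far: [31, 16, 42]
  queue [13, 28, 40] -> pop 13, enqueue [6], visited so far: [31, 16, 42, 13]
  queue [28, 40, 6] -> pop 28, enqueue [18, 29], visited so far: [31, 16, 42, 13, 28]
  queue [40, 6, 18, 29] -> pop 40, enqueue [38], visited so far: [31, 16, 42, 13, 28, 40]
  queue [6, 18, 29, 38] -> pop 6, enqueue [8], visited so far: [31, 16, 42, 13, 28, 40, 6]
  queue [18, 29, 38, 8] -> pop 18, enqueue [none], visited so far: [31, 16, 42, 13, 28, 40, 6, 18]
  queue [29, 38, 8] -> pop 29, enqueue [none], visited so far: [31, 16, 42, 13, 28, 40, 6, 18, 29]
  queue [38, 8] -> pop 38, enqueue [none], visited so far: [31, 16, 42, 13, 28, 40, 6, 18, 29, 38]
  queue [8] -> pop 8, enqueue [none], visited so far: [31, 16, 42, 13, 28, 40, 6, 18, 29, 38, 8]
Result: [31, 16, 42, 13, 28, 40, 6, 18, 29, 38, 8]


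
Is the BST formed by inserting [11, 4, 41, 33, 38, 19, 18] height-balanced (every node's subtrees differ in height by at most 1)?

Tree (level-order array): [11, 4, 41, None, None, 33, None, 19, 38, 18]
Definition: a tree is height-balanced if, at every node, |h(left) - h(right)| <= 1 (empty subtree has height -1).
Bottom-up per-node check:
  node 4: h_left=-1, h_right=-1, diff=0 [OK], height=0
  node 18: h_left=-1, h_right=-1, diff=0 [OK], height=0
  node 19: h_left=0, h_right=-1, diff=1 [OK], height=1
  node 38: h_left=-1, h_right=-1, diff=0 [OK], height=0
  node 33: h_left=1, h_right=0, diff=1 [OK], height=2
  node 41: h_left=2, h_right=-1, diff=3 [FAIL (|2--1|=3 > 1)], height=3
  node 11: h_left=0, h_right=3, diff=3 [FAIL (|0-3|=3 > 1)], height=4
Node 41 violates the condition: |2 - -1| = 3 > 1.
Result: Not balanced


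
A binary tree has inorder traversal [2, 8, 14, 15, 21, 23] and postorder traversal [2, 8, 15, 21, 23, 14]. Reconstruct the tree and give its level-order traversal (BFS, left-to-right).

Inorder:   [2, 8, 14, 15, 21, 23]
Postorder: [2, 8, 15, 21, 23, 14]
Algorithm: postorder visits root last, so walk postorder right-to-left;
each value is the root of the current inorder slice — split it at that
value, recurse on the right subtree first, then the left.
Recursive splits:
  root=14; inorder splits into left=[2, 8], right=[15, 21, 23]
  root=23; inorder splits into left=[15, 21], right=[]
  root=21; inorder splits into left=[15], right=[]
  root=15; inorder splits into left=[], right=[]
  root=8; inorder splits into left=[2], right=[]
  root=2; inorder splits into left=[], right=[]
Reconstructed level-order: [14, 8, 23, 2, 21, 15]


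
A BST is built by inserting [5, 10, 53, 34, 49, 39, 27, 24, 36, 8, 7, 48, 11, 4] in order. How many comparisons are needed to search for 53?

Search path for 53: 5 -> 10 -> 53
Found: True
Comparisons: 3


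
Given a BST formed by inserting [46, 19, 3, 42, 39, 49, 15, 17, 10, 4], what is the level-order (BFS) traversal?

Tree insertion order: [46, 19, 3, 42, 39, 49, 15, 17, 10, 4]
Tree (level-order array): [46, 19, 49, 3, 42, None, None, None, 15, 39, None, 10, 17, None, None, 4]
BFS from the root, enqueuing left then right child of each popped node:
  queue [46] -> pop 46, enqueue [19, 49], visited so far: [46]
  queue [19, 49] -> pop 19, enqueue [3, 42], visited so far: [46, 19]
  queue [49, 3, 42] -> pop 49, enqueue [none], visited so far: [46, 19, 49]
  queue [3, 42] -> pop 3, enqueue [15], visited so far: [46, 19, 49, 3]
  queue [42, 15] -> pop 42, enqueue [39], visited so far: [46, 19, 49, 3, 42]
  queue [15, 39] -> pop 15, enqueue [10, 17], visited so far: [46, 19, 49, 3, 42, 15]
  queue [39, 10, 17] -> pop 39, enqueue [none], visited so far: [46, 19, 49, 3, 42, 15, 39]
  queue [10, 17] -> pop 10, enqueue [4], visited so far: [46, 19, 49, 3, 42, 15, 39, 10]
  queue [17, 4] -> pop 17, enqueue [none], visited so far: [46, 19, 49, 3, 42, 15, 39, 10, 17]
  queue [4] -> pop 4, enqueue [none], visited so far: [46, 19, 49, 3, 42, 15, 39, 10, 17, 4]
Result: [46, 19, 49, 3, 42, 15, 39, 10, 17, 4]


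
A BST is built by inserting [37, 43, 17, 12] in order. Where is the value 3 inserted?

Starting tree (level order): [37, 17, 43, 12]
Insertion path: 37 -> 17 -> 12
Result: insert 3 as left child of 12
Final tree (level order): [37, 17, 43, 12, None, None, None, 3]


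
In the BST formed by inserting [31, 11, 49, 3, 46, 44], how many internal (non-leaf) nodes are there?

Tree built from: [31, 11, 49, 3, 46, 44]
Tree (level-order array): [31, 11, 49, 3, None, 46, None, None, None, 44]
Rule: An internal node has at least one child.
Per-node child counts:
  node 31: 2 child(ren)
  node 11: 1 child(ren)
  node 3: 0 child(ren)
  node 49: 1 child(ren)
  node 46: 1 child(ren)
  node 44: 0 child(ren)
Matching nodes: [31, 11, 49, 46]
Count of internal (non-leaf) nodes: 4


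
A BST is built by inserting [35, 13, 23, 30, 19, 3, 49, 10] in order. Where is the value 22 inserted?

Starting tree (level order): [35, 13, 49, 3, 23, None, None, None, 10, 19, 30]
Insertion path: 35 -> 13 -> 23 -> 19
Result: insert 22 as right child of 19
Final tree (level order): [35, 13, 49, 3, 23, None, None, None, 10, 19, 30, None, None, None, 22]


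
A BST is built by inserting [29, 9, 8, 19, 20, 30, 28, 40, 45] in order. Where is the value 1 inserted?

Starting tree (level order): [29, 9, 30, 8, 19, None, 40, None, None, None, 20, None, 45, None, 28]
Insertion path: 29 -> 9 -> 8
Result: insert 1 as left child of 8
Final tree (level order): [29, 9, 30, 8, 19, None, 40, 1, None, None, 20, None, 45, None, None, None, 28]


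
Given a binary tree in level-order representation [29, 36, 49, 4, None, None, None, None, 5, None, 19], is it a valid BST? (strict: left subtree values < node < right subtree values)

Level-order array: [29, 36, 49, 4, None, None, None, None, 5, None, 19]
Validate using subtree bounds (lo, hi): at each node, require lo < value < hi,
then recurse left with hi=value and right with lo=value.
Preorder trace (stopping at first violation):
  at node 29 with bounds (-inf, +inf): OK
  at node 36 with bounds (-inf, 29): VIOLATION
Node 36 violates its bound: not (-inf < 36 < 29).
Result: Not a valid BST


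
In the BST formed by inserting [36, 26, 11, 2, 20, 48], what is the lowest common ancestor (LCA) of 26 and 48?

Tree insertion order: [36, 26, 11, 2, 20, 48]
Tree (level-order array): [36, 26, 48, 11, None, None, None, 2, 20]
In a BST, the LCA of p=26, q=48 is the first node v on the
root-to-leaf path with p <= v <= q (go left if both < v, right if both > v).
Walk from root:
  at 36: 26 <= 36 <= 48, this is the LCA
LCA = 36


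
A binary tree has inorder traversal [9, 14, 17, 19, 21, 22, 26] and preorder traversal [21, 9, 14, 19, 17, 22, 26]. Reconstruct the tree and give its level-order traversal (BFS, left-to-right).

Inorder:  [9, 14, 17, 19, 21, 22, 26]
Preorder: [21, 9, 14, 19, 17, 22, 26]
Algorithm: preorder visits root first, so consume preorder in order;
for each root, split the current inorder slice at that value into
left-subtree inorder and right-subtree inorder, then recurse.
Recursive splits:
  root=21; inorder splits into left=[9, 14, 17, 19], right=[22, 26]
  root=9; inorder splits into left=[], right=[14, 17, 19]
  root=14; inorder splits into left=[], right=[17, 19]
  root=19; inorder splits into left=[17], right=[]
  root=17; inorder splits into left=[], right=[]
  root=22; inorder splits into left=[], right=[26]
  root=26; inorder splits into left=[], right=[]
Reconstructed level-order: [21, 9, 22, 14, 26, 19, 17]


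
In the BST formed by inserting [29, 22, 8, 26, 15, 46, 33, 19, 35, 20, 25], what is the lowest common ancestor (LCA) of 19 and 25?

Tree insertion order: [29, 22, 8, 26, 15, 46, 33, 19, 35, 20, 25]
Tree (level-order array): [29, 22, 46, 8, 26, 33, None, None, 15, 25, None, None, 35, None, 19, None, None, None, None, None, 20]
In a BST, the LCA of p=19, q=25 is the first node v on the
root-to-leaf path with p <= v <= q (go left if both < v, right if both > v).
Walk from root:
  at 29: both 19 and 25 < 29, go left
  at 22: 19 <= 22 <= 25, this is the LCA
LCA = 22


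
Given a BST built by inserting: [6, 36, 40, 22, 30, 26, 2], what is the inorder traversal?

Tree insertion order: [6, 36, 40, 22, 30, 26, 2]
Tree (level-order array): [6, 2, 36, None, None, 22, 40, None, 30, None, None, 26]
Inorder traversal: [2, 6, 22, 26, 30, 36, 40]


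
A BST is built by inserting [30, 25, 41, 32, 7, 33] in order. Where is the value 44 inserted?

Starting tree (level order): [30, 25, 41, 7, None, 32, None, None, None, None, 33]
Insertion path: 30 -> 41
Result: insert 44 as right child of 41
Final tree (level order): [30, 25, 41, 7, None, 32, 44, None, None, None, 33]


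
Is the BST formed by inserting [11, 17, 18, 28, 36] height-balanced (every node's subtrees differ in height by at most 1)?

Tree (level-order array): [11, None, 17, None, 18, None, 28, None, 36]
Definition: a tree is height-balanced if, at every node, |h(left) - h(right)| <= 1 (empty subtree has height -1).
Bottom-up per-node check:
  node 36: h_left=-1, h_right=-1, diff=0 [OK], height=0
  node 28: h_left=-1, h_right=0, diff=1 [OK], height=1
  node 18: h_left=-1, h_right=1, diff=2 [FAIL (|-1-1|=2 > 1)], height=2
  node 17: h_left=-1, h_right=2, diff=3 [FAIL (|-1-2|=3 > 1)], height=3
  node 11: h_left=-1, h_right=3, diff=4 [FAIL (|-1-3|=4 > 1)], height=4
Node 18 violates the condition: |-1 - 1| = 2 > 1.
Result: Not balanced


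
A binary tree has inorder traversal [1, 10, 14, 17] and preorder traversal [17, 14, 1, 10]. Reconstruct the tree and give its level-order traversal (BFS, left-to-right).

Inorder:  [1, 10, 14, 17]
Preorder: [17, 14, 1, 10]
Algorithm: preorder visits root first, so consume preorder in order;
for each root, split the current inorder slice at that value into
left-subtree inorder and right-subtree inorder, then recurse.
Recursive splits:
  root=17; inorder splits into left=[1, 10, 14], right=[]
  root=14; inorder splits into left=[1, 10], right=[]
  root=1; inorder splits into left=[], right=[10]
  root=10; inorder splits into left=[], right=[]
Reconstructed level-order: [17, 14, 1, 10]


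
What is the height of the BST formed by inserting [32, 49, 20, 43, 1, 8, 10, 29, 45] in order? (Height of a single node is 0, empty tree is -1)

Insertion order: [32, 49, 20, 43, 1, 8, 10, 29, 45]
Tree (level-order array): [32, 20, 49, 1, 29, 43, None, None, 8, None, None, None, 45, None, 10]
Compute height bottom-up (empty subtree = -1):
  height(10) = 1 + max(-1, -1) = 0
  height(8) = 1 + max(-1, 0) = 1
  height(1) = 1 + max(-1, 1) = 2
  height(29) = 1 + max(-1, -1) = 0
  height(20) = 1 + max(2, 0) = 3
  height(45) = 1 + max(-1, -1) = 0
  height(43) = 1 + max(-1, 0) = 1
  height(49) = 1 + max(1, -1) = 2
  height(32) = 1 + max(3, 2) = 4
Height = 4


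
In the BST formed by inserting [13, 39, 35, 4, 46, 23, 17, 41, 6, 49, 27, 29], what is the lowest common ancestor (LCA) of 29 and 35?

Tree insertion order: [13, 39, 35, 4, 46, 23, 17, 41, 6, 49, 27, 29]
Tree (level-order array): [13, 4, 39, None, 6, 35, 46, None, None, 23, None, 41, 49, 17, 27, None, None, None, None, None, None, None, 29]
In a BST, the LCA of p=29, q=35 is the first node v on the
root-to-leaf path with p <= v <= q (go left if both < v, right if both > v).
Walk from root:
  at 13: both 29 and 35 > 13, go right
  at 39: both 29 and 35 < 39, go left
  at 35: 29 <= 35 <= 35, this is the LCA
LCA = 35


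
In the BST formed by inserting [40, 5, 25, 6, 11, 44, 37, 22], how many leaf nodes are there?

Tree built from: [40, 5, 25, 6, 11, 44, 37, 22]
Tree (level-order array): [40, 5, 44, None, 25, None, None, 6, 37, None, 11, None, None, None, 22]
Rule: A leaf has 0 children.
Per-node child counts:
  node 40: 2 child(ren)
  node 5: 1 child(ren)
  node 25: 2 child(ren)
  node 6: 1 child(ren)
  node 11: 1 child(ren)
  node 22: 0 child(ren)
  node 37: 0 child(ren)
  node 44: 0 child(ren)
Matching nodes: [22, 37, 44]
Count of leaf nodes: 3


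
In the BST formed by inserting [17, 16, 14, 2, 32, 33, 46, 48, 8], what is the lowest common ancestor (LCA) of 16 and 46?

Tree insertion order: [17, 16, 14, 2, 32, 33, 46, 48, 8]
Tree (level-order array): [17, 16, 32, 14, None, None, 33, 2, None, None, 46, None, 8, None, 48]
In a BST, the LCA of p=16, q=46 is the first node v on the
root-to-leaf path with p <= v <= q (go left if both < v, right if both > v).
Walk from root:
  at 17: 16 <= 17 <= 46, this is the LCA
LCA = 17


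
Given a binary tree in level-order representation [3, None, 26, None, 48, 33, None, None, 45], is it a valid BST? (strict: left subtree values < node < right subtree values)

Level-order array: [3, None, 26, None, 48, 33, None, None, 45]
Validate using subtree bounds (lo, hi): at each node, require lo < value < hi,
then recurse left with hi=value and right with lo=value.
Preorder trace (stopping at first violation):
  at node 3 with bounds (-inf, +inf): OK
  at node 26 with bounds (3, +inf): OK
  at node 48 with bounds (26, +inf): OK
  at node 33 with bounds (26, 48): OK
  at node 45 with bounds (33, 48): OK
No violation found at any node.
Result: Valid BST


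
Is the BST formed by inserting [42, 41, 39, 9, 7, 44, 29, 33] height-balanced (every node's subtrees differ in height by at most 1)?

Tree (level-order array): [42, 41, 44, 39, None, None, None, 9, None, 7, 29, None, None, None, 33]
Definition: a tree is height-balanced if, at every node, |h(left) - h(right)| <= 1 (empty subtree has height -1).
Bottom-up per-node check:
  node 7: h_left=-1, h_right=-1, diff=0 [OK], height=0
  node 33: h_left=-1, h_right=-1, diff=0 [OK], height=0
  node 29: h_left=-1, h_right=0, diff=1 [OK], height=1
  node 9: h_left=0, h_right=1, diff=1 [OK], height=2
  node 39: h_left=2, h_right=-1, diff=3 [FAIL (|2--1|=3 > 1)], height=3
  node 41: h_left=3, h_right=-1, diff=4 [FAIL (|3--1|=4 > 1)], height=4
  node 44: h_left=-1, h_right=-1, diff=0 [OK], height=0
  node 42: h_left=4, h_right=0, diff=4 [FAIL (|4-0|=4 > 1)], height=5
Node 39 violates the condition: |2 - -1| = 3 > 1.
Result: Not balanced


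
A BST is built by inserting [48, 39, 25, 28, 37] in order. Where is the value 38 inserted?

Starting tree (level order): [48, 39, None, 25, None, None, 28, None, 37]
Insertion path: 48 -> 39 -> 25 -> 28 -> 37
Result: insert 38 as right child of 37
Final tree (level order): [48, 39, None, 25, None, None, 28, None, 37, None, 38]


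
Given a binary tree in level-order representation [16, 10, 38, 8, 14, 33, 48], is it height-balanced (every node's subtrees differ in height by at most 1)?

Tree (level-order array): [16, 10, 38, 8, 14, 33, 48]
Definition: a tree is height-balanced if, at every node, |h(left) - h(right)| <= 1 (empty subtree has height -1).
Bottom-up per-node check:
  node 8: h_left=-1, h_right=-1, diff=0 [OK], height=0
  node 14: h_left=-1, h_right=-1, diff=0 [OK], height=0
  node 10: h_left=0, h_right=0, diff=0 [OK], height=1
  node 33: h_left=-1, h_right=-1, diff=0 [OK], height=0
  node 48: h_left=-1, h_right=-1, diff=0 [OK], height=0
  node 38: h_left=0, h_right=0, diff=0 [OK], height=1
  node 16: h_left=1, h_right=1, diff=0 [OK], height=2
All nodes satisfy the balance condition.
Result: Balanced


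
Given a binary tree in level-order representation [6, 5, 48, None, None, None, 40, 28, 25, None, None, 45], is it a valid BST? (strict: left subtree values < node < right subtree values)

Level-order array: [6, 5, 48, None, None, None, 40, 28, 25, None, None, 45]
Validate using subtree bounds (lo, hi): at each node, require lo < value < hi,
then recurse left with hi=value and right with lo=value.
Preorder trace (stopping at first violation):
  at node 6 with bounds (-inf, +inf): OK
  at node 5 with bounds (-inf, 6): OK
  at node 48 with bounds (6, +inf): OK
  at node 40 with bounds (48, +inf): VIOLATION
Node 40 violates its bound: not (48 < 40 < +inf).
Result: Not a valid BST
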